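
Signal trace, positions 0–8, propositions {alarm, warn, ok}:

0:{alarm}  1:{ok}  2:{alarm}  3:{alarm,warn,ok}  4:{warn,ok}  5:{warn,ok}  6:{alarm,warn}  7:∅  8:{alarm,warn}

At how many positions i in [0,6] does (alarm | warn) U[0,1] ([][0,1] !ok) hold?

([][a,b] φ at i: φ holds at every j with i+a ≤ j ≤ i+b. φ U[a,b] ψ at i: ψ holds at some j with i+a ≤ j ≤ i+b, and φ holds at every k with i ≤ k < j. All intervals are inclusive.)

Evaluate at each i in [0,6]:
  i=0: ✗ (no rhs in [0,1])
  i=1: ✗ (no rhs in [1,2])
  i=2: ✗ (no rhs in [2,3])
  i=3: ✗ (no rhs in [3,4])
  i=4: ✗ (no rhs in [4,5])
  i=5: ✓ (rhs at j=6; lhs holds on [5,5])
  i=6: ✓ (rhs at j=6)
Positions where it holds: {5, 6} → 2.

2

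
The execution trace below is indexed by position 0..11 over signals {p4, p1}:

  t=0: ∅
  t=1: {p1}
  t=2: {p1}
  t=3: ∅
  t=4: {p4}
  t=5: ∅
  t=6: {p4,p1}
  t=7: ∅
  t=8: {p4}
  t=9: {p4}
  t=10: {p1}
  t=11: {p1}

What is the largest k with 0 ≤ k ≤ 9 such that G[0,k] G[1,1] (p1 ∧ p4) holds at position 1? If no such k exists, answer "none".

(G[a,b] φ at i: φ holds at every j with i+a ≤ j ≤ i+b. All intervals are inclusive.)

G[1,1] (p1 ∧ p4) must hold from j=1 onward; find where it first fails.
  j=1: fails → no k works.

none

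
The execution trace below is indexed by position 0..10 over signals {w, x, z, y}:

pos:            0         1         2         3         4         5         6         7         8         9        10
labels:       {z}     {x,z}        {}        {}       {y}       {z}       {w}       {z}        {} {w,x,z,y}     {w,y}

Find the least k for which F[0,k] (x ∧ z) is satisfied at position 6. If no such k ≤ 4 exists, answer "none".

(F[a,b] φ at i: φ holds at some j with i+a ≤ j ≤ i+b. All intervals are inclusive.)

Scan j = 6,7,… for (x ∧ z):
  j=6: fails
  j=7: fails
  j=8: fails
  j=9: holds
First hit at j=9, so smallest k = 9-6 = 3.

3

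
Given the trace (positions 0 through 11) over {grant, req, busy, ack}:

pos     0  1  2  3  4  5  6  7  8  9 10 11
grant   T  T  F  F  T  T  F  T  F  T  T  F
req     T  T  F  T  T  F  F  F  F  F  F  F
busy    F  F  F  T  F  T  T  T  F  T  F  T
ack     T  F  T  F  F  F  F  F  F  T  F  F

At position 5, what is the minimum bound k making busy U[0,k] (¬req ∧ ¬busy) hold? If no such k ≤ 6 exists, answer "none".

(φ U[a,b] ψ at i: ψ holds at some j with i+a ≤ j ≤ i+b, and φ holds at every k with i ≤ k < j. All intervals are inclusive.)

3

Need earliest j ≥ 5 with (¬req ∧ ¬busy), and busy at every k in [5,j-1].
  j=5: rhs fails.
  j=6: rhs fails.
  j=7: rhs fails.
  j=8: rhs holds; lhs holds on [5,7]. k = 3.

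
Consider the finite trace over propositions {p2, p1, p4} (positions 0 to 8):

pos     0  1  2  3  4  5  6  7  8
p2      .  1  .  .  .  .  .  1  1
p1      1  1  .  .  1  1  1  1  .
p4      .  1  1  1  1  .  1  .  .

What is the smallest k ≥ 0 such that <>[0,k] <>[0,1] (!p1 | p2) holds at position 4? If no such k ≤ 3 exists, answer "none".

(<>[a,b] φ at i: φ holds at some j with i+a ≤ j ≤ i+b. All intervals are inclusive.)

Scan j = 4,5,… for <>[0,1] (!p1 | p2):
  j=4: fails
  j=5: fails
  j=6: holds
First hit at j=6, so smallest k = 6-4 = 2.

2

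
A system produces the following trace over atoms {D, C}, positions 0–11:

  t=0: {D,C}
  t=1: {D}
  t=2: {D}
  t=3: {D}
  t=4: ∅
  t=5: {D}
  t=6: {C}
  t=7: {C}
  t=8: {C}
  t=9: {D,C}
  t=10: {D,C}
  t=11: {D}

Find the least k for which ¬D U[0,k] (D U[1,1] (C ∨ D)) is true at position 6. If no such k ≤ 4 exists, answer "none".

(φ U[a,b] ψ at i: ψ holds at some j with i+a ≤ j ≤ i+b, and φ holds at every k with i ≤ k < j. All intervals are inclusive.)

3

Need earliest j ≥ 6 with (D U[1,1] (C ∨ D)), and ¬D at every k in [6,j-1].
  j=6: rhs fails.
  j=7: rhs fails.
  j=8: rhs fails.
  j=9: rhs holds; lhs holds on [6,8]. k = 3.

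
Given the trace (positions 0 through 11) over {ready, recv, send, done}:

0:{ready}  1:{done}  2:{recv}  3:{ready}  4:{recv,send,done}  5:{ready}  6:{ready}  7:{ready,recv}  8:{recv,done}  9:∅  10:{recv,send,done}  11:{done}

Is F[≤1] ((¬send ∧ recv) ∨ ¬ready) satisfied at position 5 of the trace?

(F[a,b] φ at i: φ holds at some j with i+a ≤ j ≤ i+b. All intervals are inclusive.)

Check ((¬send ∧ recv) ∨ ¬ready) at each j in [5,6]:
  j=5: false
  j=6: false
No position in the window satisfies it → formula fails.

No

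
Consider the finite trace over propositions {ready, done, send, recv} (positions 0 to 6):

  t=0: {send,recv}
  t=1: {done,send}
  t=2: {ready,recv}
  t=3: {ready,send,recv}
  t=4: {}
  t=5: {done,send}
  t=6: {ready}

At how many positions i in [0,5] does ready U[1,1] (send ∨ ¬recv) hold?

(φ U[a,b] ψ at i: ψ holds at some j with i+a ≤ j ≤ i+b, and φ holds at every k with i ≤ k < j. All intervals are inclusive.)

2

Evaluate at each i in [0,5]:
  i=0: ✗ (lhs fails at k=0 before rhs at j=1)
  i=1: ✗ (no rhs in [2,2])
  i=2: ✓ (rhs at j=3; lhs holds on [2,2])
  i=3: ✓ (rhs at j=4; lhs holds on [3,3])
  i=4: ✗ (lhs fails at k=4 before rhs at j=5)
  i=5: ✗ (lhs fails at k=5 before rhs at j=6)
Positions where it holds: {2, 3} → 2.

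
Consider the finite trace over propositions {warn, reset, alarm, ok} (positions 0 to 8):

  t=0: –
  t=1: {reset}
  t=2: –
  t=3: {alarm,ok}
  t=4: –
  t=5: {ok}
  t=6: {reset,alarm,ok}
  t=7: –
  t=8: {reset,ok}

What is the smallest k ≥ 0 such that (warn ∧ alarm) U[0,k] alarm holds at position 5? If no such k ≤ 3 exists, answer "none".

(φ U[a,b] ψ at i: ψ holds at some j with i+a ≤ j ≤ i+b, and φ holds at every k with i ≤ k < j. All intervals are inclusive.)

Need earliest j ≥ 5 with alarm, and (warn ∧ alarm) at every k in [5,j-1].
  j=5: rhs fails.
  j=6: rhs holds but lhs fails at k=5.
  j=7: rhs fails.
  j=8: rhs fails.
No witness within the range → none.

none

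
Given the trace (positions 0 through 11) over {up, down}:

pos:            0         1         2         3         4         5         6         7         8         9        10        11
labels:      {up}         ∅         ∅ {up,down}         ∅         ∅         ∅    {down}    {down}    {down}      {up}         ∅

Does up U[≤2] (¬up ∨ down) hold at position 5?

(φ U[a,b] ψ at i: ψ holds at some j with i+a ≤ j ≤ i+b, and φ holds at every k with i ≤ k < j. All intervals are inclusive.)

True

Need some j in [5,7] with (¬up ∨ down), and up at every k in [5,j-1].
  j=5: (¬up ∨ down) holds; no prefix to check → satisfied.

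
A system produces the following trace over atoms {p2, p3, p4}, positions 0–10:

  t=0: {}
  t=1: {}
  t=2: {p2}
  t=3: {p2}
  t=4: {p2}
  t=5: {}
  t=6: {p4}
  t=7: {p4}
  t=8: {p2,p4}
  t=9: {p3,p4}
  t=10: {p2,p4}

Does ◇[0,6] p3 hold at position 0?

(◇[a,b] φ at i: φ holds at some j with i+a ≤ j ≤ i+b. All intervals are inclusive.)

Check p3 at each j in [0,6]:
  j=0: false
  j=1: false
  j=2: false
  j=3: false
  j=4: false
  j=5: false
  j=6: false
No position in the window satisfies it → formula fails.

Does not hold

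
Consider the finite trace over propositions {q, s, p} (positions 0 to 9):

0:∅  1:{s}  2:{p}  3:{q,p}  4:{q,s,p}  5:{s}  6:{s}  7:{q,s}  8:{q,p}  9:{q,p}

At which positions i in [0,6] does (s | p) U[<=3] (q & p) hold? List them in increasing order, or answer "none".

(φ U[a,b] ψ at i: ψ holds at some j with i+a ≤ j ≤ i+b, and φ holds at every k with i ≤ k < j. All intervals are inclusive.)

1, 2, 3, 4, 5, 6

Evaluate at each i in [0,6]:
  i=0: ✗ (lhs fails at k=0 before rhs at j=3)
  i=1: ✓ (rhs at j=3; lhs holds on [1,2])
  i=2: ✓ (rhs at j=3; lhs holds on [2,2])
  i=3: ✓ (rhs at j=3)
  i=4: ✓ (rhs at j=4)
  i=5: ✓ (rhs at j=8; lhs holds on [5,7])
  i=6: ✓ (rhs at j=8; lhs holds on [6,7])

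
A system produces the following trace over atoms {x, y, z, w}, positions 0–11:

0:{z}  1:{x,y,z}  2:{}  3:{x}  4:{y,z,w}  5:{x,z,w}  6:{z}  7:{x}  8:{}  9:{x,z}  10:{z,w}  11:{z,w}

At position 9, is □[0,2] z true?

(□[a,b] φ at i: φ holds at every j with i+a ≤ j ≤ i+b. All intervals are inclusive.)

True

Check z at every j in [9,11]:
  j=9: true
  j=10: true
  j=11: true
All positions satisfy it → formula holds.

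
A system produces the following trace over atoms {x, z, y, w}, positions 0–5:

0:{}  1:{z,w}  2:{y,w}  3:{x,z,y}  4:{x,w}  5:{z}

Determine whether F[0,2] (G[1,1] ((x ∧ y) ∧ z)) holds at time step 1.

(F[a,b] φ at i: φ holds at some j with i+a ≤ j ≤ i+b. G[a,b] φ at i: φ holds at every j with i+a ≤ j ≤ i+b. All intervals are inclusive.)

Check G[1,1] ((x ∧ y) ∧ z) at each j in [1,3]:
  j=1: fails at 2
  j=2: holds on [3,3]
  j=3: fails at 4
Found at j=2 → formula holds.

True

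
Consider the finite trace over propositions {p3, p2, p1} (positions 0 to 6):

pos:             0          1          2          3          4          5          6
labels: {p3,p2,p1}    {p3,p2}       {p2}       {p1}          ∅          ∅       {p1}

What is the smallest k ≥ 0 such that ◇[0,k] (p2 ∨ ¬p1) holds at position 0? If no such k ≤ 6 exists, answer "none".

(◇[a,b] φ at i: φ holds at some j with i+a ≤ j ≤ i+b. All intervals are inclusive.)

0

Scan j = 0,1,… for (p2 ∨ ¬p1):
  j=0: holds
First hit at j=0, so smallest k = 0-0 = 0.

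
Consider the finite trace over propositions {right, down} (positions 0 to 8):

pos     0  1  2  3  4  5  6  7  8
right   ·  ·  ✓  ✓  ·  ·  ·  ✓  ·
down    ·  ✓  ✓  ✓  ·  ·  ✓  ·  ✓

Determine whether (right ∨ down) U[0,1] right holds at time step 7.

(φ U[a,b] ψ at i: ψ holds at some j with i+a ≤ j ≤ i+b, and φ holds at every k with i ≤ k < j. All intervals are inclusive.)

Need some j in [7,8] with right, and (right ∨ down) at every k in [7,j-1].
  j=7: right holds; no prefix to check → satisfied.

Yes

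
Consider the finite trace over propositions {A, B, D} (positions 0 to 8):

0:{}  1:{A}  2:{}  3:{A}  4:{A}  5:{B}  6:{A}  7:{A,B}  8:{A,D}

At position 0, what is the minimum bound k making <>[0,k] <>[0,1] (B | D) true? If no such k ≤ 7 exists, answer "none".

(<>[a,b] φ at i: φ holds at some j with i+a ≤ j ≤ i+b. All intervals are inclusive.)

Scan j = 0,1,… for <>[0,1] (B | D):
  j=0: fails
  j=1: fails
  j=2: fails
  j=3: fails
  j=4: holds
First hit at j=4, so smallest k = 4-0 = 4.

4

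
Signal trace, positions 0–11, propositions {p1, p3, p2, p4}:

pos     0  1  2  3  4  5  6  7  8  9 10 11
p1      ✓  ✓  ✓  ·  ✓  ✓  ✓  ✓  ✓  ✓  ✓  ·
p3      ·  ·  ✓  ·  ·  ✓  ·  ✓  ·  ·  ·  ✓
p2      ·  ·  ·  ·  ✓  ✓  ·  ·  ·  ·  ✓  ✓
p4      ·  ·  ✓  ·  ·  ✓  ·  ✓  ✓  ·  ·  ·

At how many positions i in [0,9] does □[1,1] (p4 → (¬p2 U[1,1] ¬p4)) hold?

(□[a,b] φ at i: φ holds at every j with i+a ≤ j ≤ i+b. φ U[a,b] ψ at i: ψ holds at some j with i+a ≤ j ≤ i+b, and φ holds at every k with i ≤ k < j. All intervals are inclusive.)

8

Evaluate at each i in [0,9]:
  i=0: ✓ (all of [1,1])
  i=1: ✓ (all of [2,2])
  i=2: ✓ (all of [3,3])
  i=3: ✓ (all of [4,4])
  i=4: ✗ (fails at j=5)
  i=5: ✓ (all of [6,6])
  i=6: ✗ (fails at j=7)
  i=7: ✓ (all of [8,8])
  i=8: ✓ (all of [9,9])
  i=9: ✓ (all of [10,10])
Positions where it holds: {0, 1, 2, 3, 5, 7, 8, 9} → 8.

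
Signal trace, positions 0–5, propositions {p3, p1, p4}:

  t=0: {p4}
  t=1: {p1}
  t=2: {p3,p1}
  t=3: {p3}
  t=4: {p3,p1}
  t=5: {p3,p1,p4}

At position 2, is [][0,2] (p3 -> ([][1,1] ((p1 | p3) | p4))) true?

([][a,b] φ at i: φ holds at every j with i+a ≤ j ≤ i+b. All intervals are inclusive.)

Check (p3 -> ([][1,1] ((p1 | p3) | p4))) at every j in [2,4]:
  j=2: antecedent true; consequent holds on [3,3] → ✓
  j=3: antecedent true; consequent holds on [4,4] → ✓
  j=4: antecedent true; consequent holds on [5,5] → ✓
All positions satisfy it → formula holds.

True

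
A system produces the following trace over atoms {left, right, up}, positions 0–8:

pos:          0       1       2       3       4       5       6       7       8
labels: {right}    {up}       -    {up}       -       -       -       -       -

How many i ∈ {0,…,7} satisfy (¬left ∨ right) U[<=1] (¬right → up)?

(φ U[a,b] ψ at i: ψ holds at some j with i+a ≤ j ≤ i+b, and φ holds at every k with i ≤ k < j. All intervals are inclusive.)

4

Evaluate at each i in [0,7]:
  i=0: ✓ (rhs at j=0)
  i=1: ✓ (rhs at j=1)
  i=2: ✓ (rhs at j=3; lhs holds on [2,2])
  i=3: ✓ (rhs at j=3)
  i=4: ✗ (no rhs in [4,5])
  i=5: ✗ (no rhs in [5,6])
  i=6: ✗ (no rhs in [6,7])
  i=7: ✗ (no rhs in [7,8])
Positions where it holds: {0, 1, 2, 3} → 4.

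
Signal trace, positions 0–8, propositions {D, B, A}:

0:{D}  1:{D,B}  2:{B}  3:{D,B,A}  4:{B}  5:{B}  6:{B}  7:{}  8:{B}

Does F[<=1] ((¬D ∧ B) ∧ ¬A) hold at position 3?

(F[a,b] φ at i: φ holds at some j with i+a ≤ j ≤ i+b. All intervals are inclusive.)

Check ((¬D ∧ B) ∧ ¬A) at each j in [3,4]:
  j=3: false
  j=4: true
Found at j=4 → formula holds.

Holds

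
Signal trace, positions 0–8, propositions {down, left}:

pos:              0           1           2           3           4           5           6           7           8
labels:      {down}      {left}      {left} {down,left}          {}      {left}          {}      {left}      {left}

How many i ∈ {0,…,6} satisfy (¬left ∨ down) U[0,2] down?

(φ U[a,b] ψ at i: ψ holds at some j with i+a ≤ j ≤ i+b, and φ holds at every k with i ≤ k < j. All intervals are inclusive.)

Evaluate at each i in [0,6]:
  i=0: ✓ (rhs at j=0)
  i=1: ✗ (lhs fails at k=1 before rhs at j=3)
  i=2: ✗ (lhs fails at k=2 before rhs at j=3)
  i=3: ✓ (rhs at j=3)
  i=4: ✗ (no rhs in [4,6])
  i=5: ✗ (no rhs in [5,7])
  i=6: ✗ (no rhs in [6,8])
Positions where it holds: {0, 3} → 2.

2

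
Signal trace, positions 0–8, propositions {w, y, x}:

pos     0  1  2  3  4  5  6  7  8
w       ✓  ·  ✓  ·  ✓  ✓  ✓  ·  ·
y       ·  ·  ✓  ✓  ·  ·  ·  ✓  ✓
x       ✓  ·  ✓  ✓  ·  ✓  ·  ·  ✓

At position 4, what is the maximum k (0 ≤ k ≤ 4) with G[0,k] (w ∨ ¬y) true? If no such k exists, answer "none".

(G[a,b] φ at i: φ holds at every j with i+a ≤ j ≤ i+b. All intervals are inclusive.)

(w ∨ ¬y) must hold from j=4 onward; find where it first fails.
  j=4: holds
  j=5: holds
  j=6: holds
  j=7: fails
Holds on [4,6], so largest k = 2.

2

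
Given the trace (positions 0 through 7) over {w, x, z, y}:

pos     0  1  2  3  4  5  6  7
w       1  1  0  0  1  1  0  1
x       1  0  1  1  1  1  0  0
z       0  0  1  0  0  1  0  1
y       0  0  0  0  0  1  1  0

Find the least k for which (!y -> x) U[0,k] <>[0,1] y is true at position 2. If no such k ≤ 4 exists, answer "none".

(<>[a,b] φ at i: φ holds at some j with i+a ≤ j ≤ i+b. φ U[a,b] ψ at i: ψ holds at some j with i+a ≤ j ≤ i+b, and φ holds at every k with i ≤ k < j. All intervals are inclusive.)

Need earliest j ≥ 2 with <>[0,1] y, and (!y -> x) at every k in [2,j-1].
  j=2: rhs fails.
  j=3: rhs fails.
  j=4: rhs holds; lhs holds on [2,3]. k = 2.

2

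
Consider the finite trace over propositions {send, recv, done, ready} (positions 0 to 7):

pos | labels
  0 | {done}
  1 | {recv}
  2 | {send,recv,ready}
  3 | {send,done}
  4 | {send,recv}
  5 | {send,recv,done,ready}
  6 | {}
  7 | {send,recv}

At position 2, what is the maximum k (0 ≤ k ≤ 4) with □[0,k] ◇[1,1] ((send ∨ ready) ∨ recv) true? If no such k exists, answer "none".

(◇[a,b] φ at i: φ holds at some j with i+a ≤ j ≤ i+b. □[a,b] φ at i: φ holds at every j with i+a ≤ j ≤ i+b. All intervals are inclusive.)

2

◇[1,1] ((send ∨ ready) ∨ recv) must hold from j=2 onward; find where it first fails.
  j=2: holds
  j=3: holds
  j=4: holds
  j=5: fails
Holds on [2,4], so largest k = 2.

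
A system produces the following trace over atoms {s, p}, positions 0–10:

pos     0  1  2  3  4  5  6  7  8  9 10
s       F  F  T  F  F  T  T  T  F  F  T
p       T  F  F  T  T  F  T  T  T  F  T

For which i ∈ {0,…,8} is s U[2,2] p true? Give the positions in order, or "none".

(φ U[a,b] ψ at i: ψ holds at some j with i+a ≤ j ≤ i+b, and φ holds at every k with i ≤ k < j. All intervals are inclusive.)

Evaluate at each i in [0,8]:
  i=0: ✗ (no rhs in [2,2])
  i=1: ✗ (lhs fails at k=1 before rhs at j=3)
  i=2: ✗ (lhs fails at k=3 before rhs at j=4)
  i=3: ✗ (no rhs in [5,5])
  i=4: ✗ (lhs fails at k=4 before rhs at j=6)
  i=5: ✓ (rhs at j=7; lhs holds on [5,6])
  i=6: ✓ (rhs at j=8; lhs holds on [6,7])
  i=7: ✗ (no rhs in [9,9])
  i=8: ✗ (lhs fails at k=8 before rhs at j=10)

5, 6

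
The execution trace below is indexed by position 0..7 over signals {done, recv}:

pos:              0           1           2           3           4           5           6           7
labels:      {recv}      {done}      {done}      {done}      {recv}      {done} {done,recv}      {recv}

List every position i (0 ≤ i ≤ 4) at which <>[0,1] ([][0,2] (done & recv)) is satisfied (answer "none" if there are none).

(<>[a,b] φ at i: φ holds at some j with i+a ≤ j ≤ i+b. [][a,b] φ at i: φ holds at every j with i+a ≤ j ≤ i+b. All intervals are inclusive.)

Evaluate at each i in [0,4]:
  i=0: ✗ (none in [0,1])
  i=1: ✗ (none in [1,2])
  i=2: ✗ (none in [2,3])
  i=3: ✗ (none in [3,4])
  i=4: ✗ (none in [4,5])

none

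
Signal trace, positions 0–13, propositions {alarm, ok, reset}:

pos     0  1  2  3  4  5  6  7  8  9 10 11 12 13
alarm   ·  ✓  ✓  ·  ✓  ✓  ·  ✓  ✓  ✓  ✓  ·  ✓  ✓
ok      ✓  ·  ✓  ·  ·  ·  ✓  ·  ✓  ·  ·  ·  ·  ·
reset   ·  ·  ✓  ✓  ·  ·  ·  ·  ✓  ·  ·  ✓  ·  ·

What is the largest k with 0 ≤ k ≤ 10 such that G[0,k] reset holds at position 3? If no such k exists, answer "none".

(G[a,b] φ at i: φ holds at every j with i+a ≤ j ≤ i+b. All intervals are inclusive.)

0

reset must hold from j=3 onward; find where it first fails.
  j=3: holds
  j=4: fails
Holds on [3,3], so largest k = 0.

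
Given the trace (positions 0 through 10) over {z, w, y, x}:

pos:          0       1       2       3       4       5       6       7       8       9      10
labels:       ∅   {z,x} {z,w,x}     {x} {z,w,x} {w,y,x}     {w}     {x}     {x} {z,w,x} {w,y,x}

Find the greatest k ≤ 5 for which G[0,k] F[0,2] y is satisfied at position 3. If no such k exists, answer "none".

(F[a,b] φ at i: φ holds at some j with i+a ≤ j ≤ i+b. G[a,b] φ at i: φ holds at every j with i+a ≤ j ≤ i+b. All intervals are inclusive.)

2

F[0,2] y must hold from j=3 onward; find where it first fails.
  j=3: holds
  j=4: holds
  j=5: holds
  j=6: fails
Holds on [3,5], so largest k = 2.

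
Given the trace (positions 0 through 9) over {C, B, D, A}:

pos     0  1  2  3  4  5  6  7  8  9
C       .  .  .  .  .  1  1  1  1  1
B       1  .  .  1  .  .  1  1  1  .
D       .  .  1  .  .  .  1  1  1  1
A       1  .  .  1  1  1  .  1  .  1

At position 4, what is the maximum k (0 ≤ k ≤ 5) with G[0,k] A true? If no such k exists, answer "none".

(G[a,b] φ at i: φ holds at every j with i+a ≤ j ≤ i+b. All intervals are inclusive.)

A must hold from j=4 onward; find where it first fails.
  j=4: holds
  j=5: holds
  j=6: fails
Holds on [4,5], so largest k = 1.

1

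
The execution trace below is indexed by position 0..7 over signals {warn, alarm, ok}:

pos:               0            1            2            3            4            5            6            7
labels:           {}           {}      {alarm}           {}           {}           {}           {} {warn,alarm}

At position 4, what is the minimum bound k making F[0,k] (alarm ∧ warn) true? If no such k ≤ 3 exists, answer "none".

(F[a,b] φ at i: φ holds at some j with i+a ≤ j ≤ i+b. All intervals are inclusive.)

3

Scan j = 4,5,… for (alarm ∧ warn):
  j=4: fails
  j=5: fails
  j=6: fails
  j=7: holds
First hit at j=7, so smallest k = 7-4 = 3.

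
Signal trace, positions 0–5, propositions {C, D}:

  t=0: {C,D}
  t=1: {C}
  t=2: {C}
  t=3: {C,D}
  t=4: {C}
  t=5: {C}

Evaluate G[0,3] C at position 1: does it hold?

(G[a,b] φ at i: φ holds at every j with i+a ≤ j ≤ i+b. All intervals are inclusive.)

Check C at every j in [1,4]:
  j=1: true
  j=2: true
  j=3: true
  j=4: true
All positions satisfy it → formula holds.

Holds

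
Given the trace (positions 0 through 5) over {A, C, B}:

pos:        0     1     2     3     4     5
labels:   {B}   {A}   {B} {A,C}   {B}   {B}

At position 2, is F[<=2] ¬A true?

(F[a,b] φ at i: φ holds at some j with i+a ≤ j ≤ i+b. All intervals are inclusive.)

Check ¬A at each j in [2,4]:
  j=2: true
  j=3: false
  j=4: true
Found at j=2 → formula holds.

Yes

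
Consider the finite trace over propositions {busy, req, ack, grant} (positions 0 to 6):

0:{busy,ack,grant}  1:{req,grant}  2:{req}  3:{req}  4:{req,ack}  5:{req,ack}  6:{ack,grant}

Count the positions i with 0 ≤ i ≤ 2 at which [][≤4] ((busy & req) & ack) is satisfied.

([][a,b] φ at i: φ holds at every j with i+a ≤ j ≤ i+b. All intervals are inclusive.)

0

Evaluate at each i in [0,2]:
  i=0: ✗ (fails at j=0)
  i=1: ✗ (fails at j=1)
  i=2: ✗ (fails at j=2)
Positions where it holds: {} → 0.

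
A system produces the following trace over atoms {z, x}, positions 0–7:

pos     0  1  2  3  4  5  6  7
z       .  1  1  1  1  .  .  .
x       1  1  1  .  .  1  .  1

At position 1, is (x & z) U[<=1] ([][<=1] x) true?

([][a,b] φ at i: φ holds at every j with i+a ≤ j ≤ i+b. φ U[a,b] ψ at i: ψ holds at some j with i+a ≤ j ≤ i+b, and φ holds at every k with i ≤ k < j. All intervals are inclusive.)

Need some j in [1,2] with [][<=1] x, and (x & z) at every k in [1,j-1].
  j=1: [][<=1] x holds; no prefix to check → satisfied.

True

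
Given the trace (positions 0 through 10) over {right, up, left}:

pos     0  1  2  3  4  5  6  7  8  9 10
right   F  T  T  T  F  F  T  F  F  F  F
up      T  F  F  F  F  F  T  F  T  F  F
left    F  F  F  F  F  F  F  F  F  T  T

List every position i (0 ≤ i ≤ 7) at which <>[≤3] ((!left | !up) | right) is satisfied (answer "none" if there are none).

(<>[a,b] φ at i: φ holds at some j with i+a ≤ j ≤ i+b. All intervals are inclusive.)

0, 1, 2, 3, 4, 5, 6, 7

Evaluate at each i in [0,7]:
  i=0: ✓ (witness j=0)
  i=1: ✓ (witness j=1)
  i=2: ✓ (witness j=2)
  i=3: ✓ (witness j=3)
  i=4: ✓ (witness j=4)
  i=5: ✓ (witness j=5)
  i=6: ✓ (witness j=6)
  i=7: ✓ (witness j=7)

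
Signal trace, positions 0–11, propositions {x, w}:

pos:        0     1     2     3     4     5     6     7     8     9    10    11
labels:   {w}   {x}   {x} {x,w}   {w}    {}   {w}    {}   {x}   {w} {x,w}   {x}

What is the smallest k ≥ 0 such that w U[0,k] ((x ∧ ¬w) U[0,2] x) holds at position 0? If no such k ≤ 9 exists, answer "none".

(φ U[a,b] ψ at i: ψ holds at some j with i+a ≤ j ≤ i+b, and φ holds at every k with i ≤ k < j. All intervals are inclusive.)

Need earliest j ≥ 0 with ((x ∧ ¬w) U[0,2] x), and w at every k in [0,j-1].
  j=0: rhs fails.
  j=1: rhs holds; lhs holds on [0,0]. k = 1.

1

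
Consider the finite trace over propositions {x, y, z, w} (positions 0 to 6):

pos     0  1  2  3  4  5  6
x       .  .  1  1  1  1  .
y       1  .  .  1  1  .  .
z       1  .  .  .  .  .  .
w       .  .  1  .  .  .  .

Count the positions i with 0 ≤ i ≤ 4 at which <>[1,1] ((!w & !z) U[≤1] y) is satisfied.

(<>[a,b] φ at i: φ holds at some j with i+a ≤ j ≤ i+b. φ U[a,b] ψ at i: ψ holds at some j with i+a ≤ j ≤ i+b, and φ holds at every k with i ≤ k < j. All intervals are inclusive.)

Evaluate at each i in [0,4]:
  i=0: ✗ (none in [1,1])
  i=1: ✗ (none in [2,2])
  i=2: ✓ (witness j=3)
  i=3: ✓ (witness j=4)
  i=4: ✗ (none in [5,5])
Positions where it holds: {2, 3} → 2.

2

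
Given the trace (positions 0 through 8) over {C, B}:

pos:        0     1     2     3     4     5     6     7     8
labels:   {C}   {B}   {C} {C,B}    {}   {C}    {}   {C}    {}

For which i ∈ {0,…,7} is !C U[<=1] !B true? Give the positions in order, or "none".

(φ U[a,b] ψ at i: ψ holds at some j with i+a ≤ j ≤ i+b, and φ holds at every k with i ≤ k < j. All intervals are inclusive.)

Evaluate at each i in [0,7]:
  i=0: ✓ (rhs at j=0)
  i=1: ✓ (rhs at j=2; lhs holds on [1,1])
  i=2: ✓ (rhs at j=2)
  i=3: ✗ (lhs fails at k=3 before rhs at j=4)
  i=4: ✓ (rhs at j=4)
  i=5: ✓ (rhs at j=5)
  i=6: ✓ (rhs at j=6)
  i=7: ✓ (rhs at j=7)

0, 1, 2, 4, 5, 6, 7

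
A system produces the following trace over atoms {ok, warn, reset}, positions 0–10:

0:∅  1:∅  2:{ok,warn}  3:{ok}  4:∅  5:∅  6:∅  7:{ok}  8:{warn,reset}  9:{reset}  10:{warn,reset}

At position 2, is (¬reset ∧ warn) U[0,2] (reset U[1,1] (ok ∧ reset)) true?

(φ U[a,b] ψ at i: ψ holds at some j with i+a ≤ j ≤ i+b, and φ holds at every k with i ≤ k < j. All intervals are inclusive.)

Does not hold

Need some j in [2,4] with (reset U[1,1] (ok ∧ reset)), and (¬reset ∧ warn) at every k in [2,j-1].
  j=2: (reset U[1,1] (ok ∧ reset)) — fails.
  j=3: (reset U[1,1] (ok ∧ reset)) — fails.
  j=4: (reset U[1,1] (ok ∧ reset)) — fails.
No j in the window works → until fails.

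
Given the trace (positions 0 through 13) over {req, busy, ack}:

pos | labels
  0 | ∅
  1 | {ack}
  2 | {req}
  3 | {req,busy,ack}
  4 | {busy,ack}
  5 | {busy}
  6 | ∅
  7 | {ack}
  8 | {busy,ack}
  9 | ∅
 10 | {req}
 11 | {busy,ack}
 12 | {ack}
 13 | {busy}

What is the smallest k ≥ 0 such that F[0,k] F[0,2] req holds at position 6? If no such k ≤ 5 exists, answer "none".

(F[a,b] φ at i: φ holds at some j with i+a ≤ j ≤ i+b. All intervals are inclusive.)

Scan j = 6,7,… for F[0,2] req:
  j=6: fails
  j=7: fails
  j=8: holds
First hit at j=8, so smallest k = 8-6 = 2.

2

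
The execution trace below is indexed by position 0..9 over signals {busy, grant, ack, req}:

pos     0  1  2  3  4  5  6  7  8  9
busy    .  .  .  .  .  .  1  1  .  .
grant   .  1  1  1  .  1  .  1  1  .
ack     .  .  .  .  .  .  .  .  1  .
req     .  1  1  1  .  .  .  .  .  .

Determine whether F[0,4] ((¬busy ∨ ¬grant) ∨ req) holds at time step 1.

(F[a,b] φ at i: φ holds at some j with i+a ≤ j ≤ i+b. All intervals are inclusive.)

Holds

Check ((¬busy ∨ ¬grant) ∨ req) at each j in [1,5]:
  j=1: true
  j=2: true
  j=3: true
  j=4: true
  j=5: true
Found at j=1 → formula holds.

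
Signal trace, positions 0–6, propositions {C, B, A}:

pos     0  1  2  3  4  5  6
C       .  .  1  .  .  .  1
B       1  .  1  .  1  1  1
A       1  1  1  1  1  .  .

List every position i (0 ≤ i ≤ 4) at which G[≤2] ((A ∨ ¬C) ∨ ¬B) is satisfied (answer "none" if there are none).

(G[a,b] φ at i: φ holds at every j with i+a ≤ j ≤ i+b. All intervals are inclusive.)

0, 1, 2, 3

Evaluate at each i in [0,4]:
  i=0: ✓ (all of [0,2])
  i=1: ✓ (all of [1,3])
  i=2: ✓ (all of [2,4])
  i=3: ✓ (all of [3,5])
  i=4: ✗ (fails at j=6)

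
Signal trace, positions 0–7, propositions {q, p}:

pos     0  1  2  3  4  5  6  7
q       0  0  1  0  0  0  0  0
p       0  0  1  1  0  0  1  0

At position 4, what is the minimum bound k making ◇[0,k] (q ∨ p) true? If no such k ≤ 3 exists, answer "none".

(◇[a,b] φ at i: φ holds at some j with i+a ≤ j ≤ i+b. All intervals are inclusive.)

Scan j = 4,5,… for (q ∨ p):
  j=4: fails
  j=5: fails
  j=6: holds
First hit at j=6, so smallest k = 6-4 = 2.

2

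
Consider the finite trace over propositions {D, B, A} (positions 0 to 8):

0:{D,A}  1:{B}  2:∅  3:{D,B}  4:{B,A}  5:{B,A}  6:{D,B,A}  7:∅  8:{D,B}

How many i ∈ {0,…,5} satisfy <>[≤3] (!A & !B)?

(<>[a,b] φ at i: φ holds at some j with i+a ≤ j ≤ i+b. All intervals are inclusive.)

5

Evaluate at each i in [0,5]:
  i=0: ✓ (witness j=2)
  i=1: ✓ (witness j=2)
  i=2: ✓ (witness j=2)
  i=3: ✗ (none in [3,6])
  i=4: ✓ (witness j=7)
  i=5: ✓ (witness j=7)
Positions where it holds: {0, 1, 2, 4, 5} → 5.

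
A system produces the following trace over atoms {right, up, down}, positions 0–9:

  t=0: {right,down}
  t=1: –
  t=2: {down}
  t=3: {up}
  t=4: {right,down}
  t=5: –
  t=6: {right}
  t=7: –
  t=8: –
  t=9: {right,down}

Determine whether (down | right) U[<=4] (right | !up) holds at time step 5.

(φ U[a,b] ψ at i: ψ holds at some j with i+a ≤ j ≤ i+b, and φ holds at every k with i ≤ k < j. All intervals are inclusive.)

Need some j in [5,9] with (right | !up), and (down | right) at every k in [5,j-1].
  j=5: (right | !up) holds; no prefix to check → satisfied.

True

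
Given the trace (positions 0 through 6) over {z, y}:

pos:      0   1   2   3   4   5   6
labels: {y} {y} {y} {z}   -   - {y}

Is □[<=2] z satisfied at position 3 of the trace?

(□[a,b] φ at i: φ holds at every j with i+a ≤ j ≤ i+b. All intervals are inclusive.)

Check z at every j in [3,5]:
  j=3: true
  j=4: false
  j=5: false
Fails at j=4 → formula fails.

Does not hold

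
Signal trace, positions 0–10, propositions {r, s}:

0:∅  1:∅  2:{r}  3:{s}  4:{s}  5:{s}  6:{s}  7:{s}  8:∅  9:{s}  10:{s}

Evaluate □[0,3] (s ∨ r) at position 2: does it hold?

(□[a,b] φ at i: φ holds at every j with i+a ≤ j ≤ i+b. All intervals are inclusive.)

Holds

Check (s ∨ r) at every j in [2,5]:
  j=2: true
  j=3: true
  j=4: true
  j=5: true
All positions satisfy it → formula holds.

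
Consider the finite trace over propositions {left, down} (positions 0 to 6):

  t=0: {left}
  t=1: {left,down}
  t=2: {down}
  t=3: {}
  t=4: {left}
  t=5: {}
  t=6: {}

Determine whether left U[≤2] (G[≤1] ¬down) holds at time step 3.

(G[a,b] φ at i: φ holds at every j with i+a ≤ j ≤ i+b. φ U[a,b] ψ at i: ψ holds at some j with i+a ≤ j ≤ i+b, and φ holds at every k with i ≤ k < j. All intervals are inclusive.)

Need some j in [3,5] with G[≤1] ¬down, and left at every k in [3,j-1].
  j=3: G[≤1] ¬down holds; no prefix to check → satisfied.

True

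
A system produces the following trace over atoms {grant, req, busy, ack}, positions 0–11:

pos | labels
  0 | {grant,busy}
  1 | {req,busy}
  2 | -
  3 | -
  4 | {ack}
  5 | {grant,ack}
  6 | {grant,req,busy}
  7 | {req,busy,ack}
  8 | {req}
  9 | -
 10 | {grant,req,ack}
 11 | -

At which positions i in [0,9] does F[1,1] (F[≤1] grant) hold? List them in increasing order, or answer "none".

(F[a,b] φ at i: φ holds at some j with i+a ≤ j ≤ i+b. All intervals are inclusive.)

3, 4, 5, 8, 9

Evaluate at each i in [0,9]:
  i=0: ✗ (none in [1,1])
  i=1: ✗ (none in [2,2])
  i=2: ✗ (none in [3,3])
  i=3: ✓ (witness j=4)
  i=4: ✓ (witness j=5)
  i=5: ✓ (witness j=6)
  i=6: ✗ (none in [7,7])
  i=7: ✗ (none in [8,8])
  i=8: ✓ (witness j=9)
  i=9: ✓ (witness j=10)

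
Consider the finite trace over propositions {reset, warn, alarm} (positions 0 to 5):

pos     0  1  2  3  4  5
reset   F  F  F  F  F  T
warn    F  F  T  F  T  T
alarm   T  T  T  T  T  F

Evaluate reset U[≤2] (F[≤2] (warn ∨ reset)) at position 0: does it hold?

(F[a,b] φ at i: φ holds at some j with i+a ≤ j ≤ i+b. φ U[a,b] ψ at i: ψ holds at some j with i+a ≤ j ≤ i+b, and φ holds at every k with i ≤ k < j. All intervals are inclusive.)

Yes

Need some j in [0,2] with F[≤2] (warn ∨ reset), and reset at every k in [0,j-1].
  j=0: F[≤2] (warn ∨ reset) holds; no prefix to check → satisfied.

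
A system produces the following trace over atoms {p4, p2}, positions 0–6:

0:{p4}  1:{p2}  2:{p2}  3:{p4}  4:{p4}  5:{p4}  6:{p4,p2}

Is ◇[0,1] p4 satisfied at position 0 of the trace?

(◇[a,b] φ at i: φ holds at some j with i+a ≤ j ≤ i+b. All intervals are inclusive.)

True

Check p4 at each j in [0,1]:
  j=0: true
  j=1: false
Found at j=0 → formula holds.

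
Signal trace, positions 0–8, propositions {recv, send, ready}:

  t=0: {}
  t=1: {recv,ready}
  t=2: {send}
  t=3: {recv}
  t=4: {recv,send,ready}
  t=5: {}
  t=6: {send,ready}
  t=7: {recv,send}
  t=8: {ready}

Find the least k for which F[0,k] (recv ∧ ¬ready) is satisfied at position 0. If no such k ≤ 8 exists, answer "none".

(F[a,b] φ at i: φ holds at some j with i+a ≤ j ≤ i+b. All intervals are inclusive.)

3

Scan j = 0,1,… for (recv ∧ ¬ready):
  j=0: fails
  j=1: fails
  j=2: fails
  j=3: holds
First hit at j=3, so smallest k = 3-0 = 3.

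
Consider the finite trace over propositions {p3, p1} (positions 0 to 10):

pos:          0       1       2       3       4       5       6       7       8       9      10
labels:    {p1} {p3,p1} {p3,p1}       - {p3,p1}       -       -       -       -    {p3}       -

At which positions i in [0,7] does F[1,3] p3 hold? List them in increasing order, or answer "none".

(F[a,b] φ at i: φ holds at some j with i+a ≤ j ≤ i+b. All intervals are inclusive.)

0, 1, 2, 3, 6, 7

Evaluate at each i in [0,7]:
  i=0: ✓ (witness j=1)
  i=1: ✓ (witness j=2)
  i=2: ✓ (witness j=4)
  i=3: ✓ (witness j=4)
  i=4: ✗ (none in [5,7])
  i=5: ✗ (none in [6,8])
  i=6: ✓ (witness j=9)
  i=7: ✓ (witness j=9)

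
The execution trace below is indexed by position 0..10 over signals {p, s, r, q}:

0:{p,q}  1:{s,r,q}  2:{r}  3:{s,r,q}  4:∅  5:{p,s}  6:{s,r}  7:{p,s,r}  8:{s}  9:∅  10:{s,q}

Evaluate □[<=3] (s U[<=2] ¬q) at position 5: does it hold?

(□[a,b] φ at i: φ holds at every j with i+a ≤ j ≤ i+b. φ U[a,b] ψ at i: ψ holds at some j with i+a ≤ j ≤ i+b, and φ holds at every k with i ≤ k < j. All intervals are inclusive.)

Check (s U[<=2] ¬q) at every j in [5,8]:
  j=5: holds
  j=6: holds
  j=7: holds
  j=8: holds
All positions satisfy it → formula holds.

True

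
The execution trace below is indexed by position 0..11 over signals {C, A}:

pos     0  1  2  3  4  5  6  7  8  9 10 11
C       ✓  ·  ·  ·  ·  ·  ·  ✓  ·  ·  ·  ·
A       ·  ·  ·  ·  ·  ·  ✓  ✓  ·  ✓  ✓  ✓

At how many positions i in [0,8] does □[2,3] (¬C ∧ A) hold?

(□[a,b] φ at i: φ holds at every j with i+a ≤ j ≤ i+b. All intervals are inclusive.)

2

Evaluate at each i in [0,8]:
  i=0: ✗ (fails at j=2)
  i=1: ✗ (fails at j=3)
  i=2: ✗ (fails at j=4)
  i=3: ✗ (fails at j=5)
  i=4: ✗ (fails at j=7)
  i=5: ✗ (fails at j=7)
  i=6: ✗ (fails at j=8)
  i=7: ✓ (all of [9,10])
  i=8: ✓ (all of [10,11])
Positions where it holds: {7, 8} → 2.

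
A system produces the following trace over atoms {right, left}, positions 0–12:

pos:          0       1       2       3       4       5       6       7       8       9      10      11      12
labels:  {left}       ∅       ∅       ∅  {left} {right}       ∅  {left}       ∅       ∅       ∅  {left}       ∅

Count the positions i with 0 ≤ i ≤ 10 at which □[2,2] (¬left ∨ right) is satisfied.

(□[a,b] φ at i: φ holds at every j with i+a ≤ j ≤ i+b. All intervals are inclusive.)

Evaluate at each i in [0,10]:
  i=0: ✓ (all of [2,2])
  i=1: ✓ (all of [3,3])
  i=2: ✗ (fails at j=4)
  i=3: ✓ (all of [5,5])
  i=4: ✓ (all of [6,6])
  i=5: ✗ (fails at j=7)
  i=6: ✓ (all of [8,8])
  i=7: ✓ (all of [9,9])
  i=8: ✓ (all of [10,10])
  i=9: ✗ (fails at j=11)
  i=10: ✓ (all of [12,12])
Positions where it holds: {0, 1, 3, 4, 6, 7, 8, 10} → 8.

8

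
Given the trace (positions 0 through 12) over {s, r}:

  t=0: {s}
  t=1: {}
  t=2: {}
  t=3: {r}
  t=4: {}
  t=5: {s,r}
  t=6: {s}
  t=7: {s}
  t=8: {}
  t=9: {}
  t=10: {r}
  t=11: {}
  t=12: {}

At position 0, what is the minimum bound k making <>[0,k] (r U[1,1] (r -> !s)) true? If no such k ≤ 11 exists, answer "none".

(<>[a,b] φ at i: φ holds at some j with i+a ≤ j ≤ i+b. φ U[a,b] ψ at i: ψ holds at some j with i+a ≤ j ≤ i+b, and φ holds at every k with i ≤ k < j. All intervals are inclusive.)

Scan j = 0,1,… for (r U[1,1] (r -> !s)):
  j=0: fails
  j=1: fails
  j=2: fails
  j=3: holds
First hit at j=3, so smallest k = 3-0 = 3.

3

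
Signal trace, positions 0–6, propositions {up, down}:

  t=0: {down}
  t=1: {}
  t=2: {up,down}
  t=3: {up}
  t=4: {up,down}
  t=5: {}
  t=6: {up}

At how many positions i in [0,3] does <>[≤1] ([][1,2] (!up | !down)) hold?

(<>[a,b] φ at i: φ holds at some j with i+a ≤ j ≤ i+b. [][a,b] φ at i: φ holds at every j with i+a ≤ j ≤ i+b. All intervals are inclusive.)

1

Evaluate at each i in [0,3]:
  i=0: ✗ (none in [0,1])
  i=1: ✗ (none in [1,2])
  i=2: ✗ (none in [2,3])
  i=3: ✓ (witness j=4)
Positions where it holds: {3} → 1.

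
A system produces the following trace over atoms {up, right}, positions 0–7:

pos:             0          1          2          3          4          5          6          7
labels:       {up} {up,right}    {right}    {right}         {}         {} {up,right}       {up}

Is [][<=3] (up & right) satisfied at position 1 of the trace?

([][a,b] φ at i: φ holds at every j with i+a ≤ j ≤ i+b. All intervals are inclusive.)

Check (up & right) at every j in [1,4]:
  j=1: true
  j=2: false
  j=3: false
  j=4: false
Fails at j=2 → formula fails.

False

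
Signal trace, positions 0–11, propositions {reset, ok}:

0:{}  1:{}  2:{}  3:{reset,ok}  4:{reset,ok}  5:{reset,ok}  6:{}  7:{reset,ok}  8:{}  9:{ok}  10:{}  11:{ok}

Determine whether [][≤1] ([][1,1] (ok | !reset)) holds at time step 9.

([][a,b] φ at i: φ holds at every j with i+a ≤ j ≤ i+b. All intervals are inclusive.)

Check [][1,1] (ok | !reset) at every j in [9,10]:
  j=9: holds on [10,10]
  j=10: holds on [11,11]
All positions satisfy it → formula holds.

True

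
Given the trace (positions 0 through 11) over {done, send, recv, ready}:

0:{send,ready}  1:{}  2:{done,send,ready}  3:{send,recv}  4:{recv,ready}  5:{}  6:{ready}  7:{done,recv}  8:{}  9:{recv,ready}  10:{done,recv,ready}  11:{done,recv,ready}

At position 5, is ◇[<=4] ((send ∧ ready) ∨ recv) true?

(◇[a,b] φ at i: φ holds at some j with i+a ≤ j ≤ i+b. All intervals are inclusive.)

Holds

Check ((send ∧ ready) ∨ recv) at each j in [5,9]:
  j=5: false
  j=6: false
  j=7: true
  j=8: false
  j=9: true
Found at j=7 → formula holds.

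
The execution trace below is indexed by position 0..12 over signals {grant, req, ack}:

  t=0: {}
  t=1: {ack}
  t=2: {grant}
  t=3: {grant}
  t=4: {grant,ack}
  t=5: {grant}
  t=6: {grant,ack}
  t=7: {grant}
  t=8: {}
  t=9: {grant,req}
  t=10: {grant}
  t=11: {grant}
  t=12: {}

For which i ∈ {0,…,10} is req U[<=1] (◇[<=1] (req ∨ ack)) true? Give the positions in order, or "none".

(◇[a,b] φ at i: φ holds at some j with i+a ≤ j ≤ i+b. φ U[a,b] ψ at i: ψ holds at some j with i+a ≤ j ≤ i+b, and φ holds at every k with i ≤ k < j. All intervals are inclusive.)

0, 1, 3, 4, 5, 6, 8, 9

Evaluate at each i in [0,10]:
  i=0: ✓ (rhs at j=0)
  i=1: ✓ (rhs at j=1)
  i=2: ✗ (lhs fails at k=2 before rhs at j=3)
  i=3: ✓ (rhs at j=3)
  i=4: ✓ (rhs at j=4)
  i=5: ✓ (rhs at j=5)
  i=6: ✓ (rhs at j=6)
  i=7: ✗ (lhs fails at k=7 before rhs at j=8)
  i=8: ✓ (rhs at j=8)
  i=9: ✓ (rhs at j=9)
  i=10: ✗ (no rhs in [10,11])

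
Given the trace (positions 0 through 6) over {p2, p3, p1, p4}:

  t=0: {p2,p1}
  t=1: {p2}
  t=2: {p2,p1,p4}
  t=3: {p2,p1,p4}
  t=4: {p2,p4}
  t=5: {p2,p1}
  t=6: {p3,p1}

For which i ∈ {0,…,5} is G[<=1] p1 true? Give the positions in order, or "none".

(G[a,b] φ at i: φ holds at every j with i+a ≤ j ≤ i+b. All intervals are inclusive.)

2, 5

Evaluate at each i in [0,5]:
  i=0: ✗ (fails at j=1)
  i=1: ✗ (fails at j=1)
  i=2: ✓ (all of [2,3])
  i=3: ✗ (fails at j=4)
  i=4: ✗ (fails at j=4)
  i=5: ✓ (all of [5,6])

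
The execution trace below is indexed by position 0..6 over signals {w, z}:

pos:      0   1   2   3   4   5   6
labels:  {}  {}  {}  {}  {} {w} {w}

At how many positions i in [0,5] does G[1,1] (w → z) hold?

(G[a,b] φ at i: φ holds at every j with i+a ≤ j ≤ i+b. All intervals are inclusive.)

4

Evaluate at each i in [0,5]:
  i=0: ✓ (all of [1,1])
  i=1: ✓ (all of [2,2])
  i=2: ✓ (all of [3,3])
  i=3: ✓ (all of [4,4])
  i=4: ✗ (fails at j=5)
  i=5: ✗ (fails at j=6)
Positions where it holds: {0, 1, 2, 3} → 4.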